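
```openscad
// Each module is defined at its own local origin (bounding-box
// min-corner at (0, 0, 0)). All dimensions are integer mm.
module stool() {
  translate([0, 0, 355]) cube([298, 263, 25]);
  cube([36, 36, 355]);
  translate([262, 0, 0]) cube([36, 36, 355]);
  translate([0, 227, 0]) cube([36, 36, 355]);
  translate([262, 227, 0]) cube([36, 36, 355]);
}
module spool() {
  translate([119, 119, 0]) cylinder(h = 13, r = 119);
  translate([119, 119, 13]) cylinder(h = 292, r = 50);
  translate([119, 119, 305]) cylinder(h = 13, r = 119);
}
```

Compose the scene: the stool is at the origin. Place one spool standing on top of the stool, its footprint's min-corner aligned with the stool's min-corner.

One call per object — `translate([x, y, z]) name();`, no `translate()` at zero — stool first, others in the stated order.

stool();
translate([0, 0, 380]) spool();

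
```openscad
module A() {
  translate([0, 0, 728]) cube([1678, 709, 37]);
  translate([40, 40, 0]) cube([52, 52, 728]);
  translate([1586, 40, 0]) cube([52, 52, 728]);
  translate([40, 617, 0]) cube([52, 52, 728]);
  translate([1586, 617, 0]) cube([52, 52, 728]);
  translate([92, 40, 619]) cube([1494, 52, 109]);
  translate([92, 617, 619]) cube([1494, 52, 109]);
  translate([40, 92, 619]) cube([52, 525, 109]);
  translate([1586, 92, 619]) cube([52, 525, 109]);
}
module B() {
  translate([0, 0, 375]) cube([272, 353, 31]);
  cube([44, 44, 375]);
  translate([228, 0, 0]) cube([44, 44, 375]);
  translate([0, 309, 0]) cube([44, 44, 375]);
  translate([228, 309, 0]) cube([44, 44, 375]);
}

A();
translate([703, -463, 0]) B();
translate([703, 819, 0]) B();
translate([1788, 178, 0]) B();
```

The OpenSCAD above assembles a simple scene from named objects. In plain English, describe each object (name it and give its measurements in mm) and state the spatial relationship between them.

A is a table with a 1678×709 mm rectangular top, 37 mm thick, top surface at z = 765 mm, supported by four 52×52 mm square legs, each inset 40 mm from the nearest pair of top edges, running from the floor. Four apron rails, 52 mm thick and 109 mm tall, run between adjacent legs with their top edges flush with the underside of the top and their outer faces flush with the legs' outer faces.

B is a four-legged stool. The seat is a 272×353×31 mm slab whose top surface is at z = 406 mm; four square legs, each 44×44 mm in cross-section, run from the floor (z = 0) to the underside of the seat, each flush with a corner of the seat.

Three stools sit around the table at the −y, +y, +x sides.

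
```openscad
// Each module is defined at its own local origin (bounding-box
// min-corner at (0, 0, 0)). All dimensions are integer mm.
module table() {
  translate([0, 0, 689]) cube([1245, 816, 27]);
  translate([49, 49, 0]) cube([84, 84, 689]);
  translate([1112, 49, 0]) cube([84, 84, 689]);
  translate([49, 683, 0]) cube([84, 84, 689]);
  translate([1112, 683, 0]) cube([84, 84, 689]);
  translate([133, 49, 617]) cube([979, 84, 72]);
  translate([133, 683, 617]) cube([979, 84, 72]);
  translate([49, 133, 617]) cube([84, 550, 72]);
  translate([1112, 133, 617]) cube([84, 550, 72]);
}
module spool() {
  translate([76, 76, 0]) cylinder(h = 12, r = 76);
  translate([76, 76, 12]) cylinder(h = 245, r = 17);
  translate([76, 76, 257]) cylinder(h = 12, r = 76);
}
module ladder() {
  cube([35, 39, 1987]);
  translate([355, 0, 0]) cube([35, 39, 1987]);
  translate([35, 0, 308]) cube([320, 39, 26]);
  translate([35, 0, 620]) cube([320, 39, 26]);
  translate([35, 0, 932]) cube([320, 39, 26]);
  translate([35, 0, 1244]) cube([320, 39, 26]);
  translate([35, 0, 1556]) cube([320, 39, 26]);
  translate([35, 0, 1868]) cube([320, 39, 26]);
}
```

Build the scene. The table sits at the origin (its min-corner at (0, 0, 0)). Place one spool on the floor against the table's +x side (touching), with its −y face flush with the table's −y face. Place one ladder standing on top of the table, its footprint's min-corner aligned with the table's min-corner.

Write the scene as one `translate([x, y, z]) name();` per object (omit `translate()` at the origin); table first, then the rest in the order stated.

table();
translate([1245, 0, 0]) spool();
translate([0, 0, 716]) ladder();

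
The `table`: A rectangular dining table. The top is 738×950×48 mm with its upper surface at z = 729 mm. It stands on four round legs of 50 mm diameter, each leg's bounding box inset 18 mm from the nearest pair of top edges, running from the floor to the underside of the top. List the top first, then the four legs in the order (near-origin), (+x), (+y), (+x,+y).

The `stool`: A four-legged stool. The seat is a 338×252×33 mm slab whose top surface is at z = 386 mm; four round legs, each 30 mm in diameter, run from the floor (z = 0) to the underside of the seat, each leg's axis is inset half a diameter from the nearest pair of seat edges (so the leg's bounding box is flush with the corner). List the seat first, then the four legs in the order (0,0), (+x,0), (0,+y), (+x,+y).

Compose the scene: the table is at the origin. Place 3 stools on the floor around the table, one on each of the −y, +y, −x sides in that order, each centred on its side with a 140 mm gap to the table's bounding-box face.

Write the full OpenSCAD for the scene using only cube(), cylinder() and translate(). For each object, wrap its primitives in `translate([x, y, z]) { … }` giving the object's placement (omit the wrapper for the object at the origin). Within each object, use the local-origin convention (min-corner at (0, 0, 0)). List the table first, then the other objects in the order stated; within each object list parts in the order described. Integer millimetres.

translate([0, 0, 681]) cube([738, 950, 48]);
translate([43, 43, 0]) cylinder(h = 681, r = 25);
translate([695, 43, 0]) cylinder(h = 681, r = 25);
translate([43, 907, 0]) cylinder(h = 681, r = 25);
translate([695, 907, 0]) cylinder(h = 681, r = 25);
translate([200, -392, 0]) {
  translate([0, 0, 353]) cube([338, 252, 33]);
  translate([15, 15, 0]) cylinder(h = 353, r = 15);
  translate([323, 15, 0]) cylinder(h = 353, r = 15);
  translate([15, 237, 0]) cylinder(h = 353, r = 15);
  translate([323, 237, 0]) cylinder(h = 353, r = 15);
}
translate([200, 1090, 0]) {
  translate([0, 0, 353]) cube([338, 252, 33]);
  translate([15, 15, 0]) cylinder(h = 353, r = 15);
  translate([323, 15, 0]) cylinder(h = 353, r = 15);
  translate([15, 237, 0]) cylinder(h = 353, r = 15);
  translate([323, 237, 0]) cylinder(h = 353, r = 15);
}
translate([-478, 349, 0]) {
  translate([0, 0, 353]) cube([338, 252, 33]);
  translate([15, 15, 0]) cylinder(h = 353, r = 15);
  translate([323, 15, 0]) cylinder(h = 353, r = 15);
  translate([15, 237, 0]) cylinder(h = 353, r = 15);
  translate([323, 237, 0]) cylinder(h = 353, r = 15);
}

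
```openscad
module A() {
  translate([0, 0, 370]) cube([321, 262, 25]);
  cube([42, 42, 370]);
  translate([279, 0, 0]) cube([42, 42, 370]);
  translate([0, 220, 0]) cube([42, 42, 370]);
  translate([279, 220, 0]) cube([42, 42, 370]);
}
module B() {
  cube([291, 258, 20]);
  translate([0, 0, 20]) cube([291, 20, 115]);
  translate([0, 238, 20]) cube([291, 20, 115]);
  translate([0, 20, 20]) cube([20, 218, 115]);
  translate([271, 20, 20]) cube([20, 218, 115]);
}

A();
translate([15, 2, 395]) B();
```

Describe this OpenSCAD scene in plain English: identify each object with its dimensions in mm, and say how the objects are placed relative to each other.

A is a four-legged stool. The seat is a 321×262×25 mm slab whose top surface is at z = 395 mm; four square legs, each 42×42 mm in cross-section, run from the floor (z = 0) to the underside of the seat, each flush with a corner of the seat.

B is an open-topped rectangular box: outside dimensions 291×258×135 mm, with a uniform wall and base thickness of 20 mm. The base is a full 291×258 slab on the floor; four walls sit on top of the base. The front and back walls (the −y and +y sides) span the full width; the two side walls fit between them.

The open box is on top of the stool, centred.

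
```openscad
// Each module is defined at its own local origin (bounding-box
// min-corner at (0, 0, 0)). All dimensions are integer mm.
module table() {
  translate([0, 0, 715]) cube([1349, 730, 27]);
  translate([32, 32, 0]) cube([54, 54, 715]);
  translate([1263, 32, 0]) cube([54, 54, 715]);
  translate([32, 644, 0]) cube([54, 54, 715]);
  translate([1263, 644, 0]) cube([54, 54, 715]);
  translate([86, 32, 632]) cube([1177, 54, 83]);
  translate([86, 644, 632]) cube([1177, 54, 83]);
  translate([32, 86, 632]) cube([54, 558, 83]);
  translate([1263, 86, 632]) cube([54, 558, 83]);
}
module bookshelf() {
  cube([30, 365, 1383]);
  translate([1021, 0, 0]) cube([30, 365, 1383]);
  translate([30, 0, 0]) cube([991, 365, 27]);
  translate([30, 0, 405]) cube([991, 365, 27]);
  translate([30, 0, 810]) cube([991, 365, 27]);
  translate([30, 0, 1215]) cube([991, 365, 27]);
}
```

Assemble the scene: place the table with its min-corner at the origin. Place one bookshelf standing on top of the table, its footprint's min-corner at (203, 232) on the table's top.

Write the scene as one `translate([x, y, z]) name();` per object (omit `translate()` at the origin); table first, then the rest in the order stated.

table();
translate([203, 232, 742]) bookshelf();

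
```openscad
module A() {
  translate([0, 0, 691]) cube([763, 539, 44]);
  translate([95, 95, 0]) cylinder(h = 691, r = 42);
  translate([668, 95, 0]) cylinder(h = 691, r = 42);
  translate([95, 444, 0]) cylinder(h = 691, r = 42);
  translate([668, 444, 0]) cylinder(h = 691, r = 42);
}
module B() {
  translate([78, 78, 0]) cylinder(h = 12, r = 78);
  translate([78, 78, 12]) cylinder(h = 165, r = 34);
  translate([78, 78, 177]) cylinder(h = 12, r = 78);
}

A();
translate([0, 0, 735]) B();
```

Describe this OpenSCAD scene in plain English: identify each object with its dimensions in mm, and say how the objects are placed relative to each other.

A is a table with a 763×539 mm rectangular top, 44 mm thick, top surface at z = 735 mm, supported by four round legs of 84 mm diameter, each leg's bounding box inset 53 mm from the nearest pair of top edges, running from the floor.

B is a spool: two coaxial disc flanges of radius 78 mm and thickness 12 mm, joined by a core cylinder of radius 34 mm and height 165 mm. The lower flange rests on z = 0 and the three cylinders share a vertical axis.

The spool is on top of the table.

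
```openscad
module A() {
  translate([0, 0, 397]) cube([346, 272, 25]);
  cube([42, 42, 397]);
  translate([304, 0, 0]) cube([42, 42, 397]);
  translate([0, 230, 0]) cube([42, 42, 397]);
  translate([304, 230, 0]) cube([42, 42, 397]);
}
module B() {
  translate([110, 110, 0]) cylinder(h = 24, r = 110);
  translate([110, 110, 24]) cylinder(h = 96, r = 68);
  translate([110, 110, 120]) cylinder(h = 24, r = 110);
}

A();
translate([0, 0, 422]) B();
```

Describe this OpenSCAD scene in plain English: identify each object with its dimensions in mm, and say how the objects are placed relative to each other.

A is a simple wooden stool: a rectangular seat 346 mm (x) by 272 mm (y), 25 mm thick, top face at z = 422 mm, on four square legs, each 42×42 mm in cross-section. The legs rest on z = 0, each flush with a corner of the seat.

B is a spool: two coaxial disc flanges of radius 110 mm and thickness 24 mm, joined by a core cylinder of radius 68 mm and height 96 mm. The lower flange rests on z = 0 and the three cylinders share a vertical axis.

The spool is on top of the stool.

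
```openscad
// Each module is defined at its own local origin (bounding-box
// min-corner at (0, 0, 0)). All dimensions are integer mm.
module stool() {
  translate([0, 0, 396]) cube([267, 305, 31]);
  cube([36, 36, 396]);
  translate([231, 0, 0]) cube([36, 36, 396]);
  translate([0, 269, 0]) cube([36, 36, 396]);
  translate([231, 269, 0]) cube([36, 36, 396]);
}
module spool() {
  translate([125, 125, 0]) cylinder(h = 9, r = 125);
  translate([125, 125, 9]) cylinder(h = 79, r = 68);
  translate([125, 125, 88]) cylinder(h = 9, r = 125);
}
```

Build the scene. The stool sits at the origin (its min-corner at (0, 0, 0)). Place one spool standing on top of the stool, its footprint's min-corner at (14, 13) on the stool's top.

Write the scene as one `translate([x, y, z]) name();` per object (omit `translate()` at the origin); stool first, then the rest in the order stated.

stool();
translate([14, 13, 427]) spool();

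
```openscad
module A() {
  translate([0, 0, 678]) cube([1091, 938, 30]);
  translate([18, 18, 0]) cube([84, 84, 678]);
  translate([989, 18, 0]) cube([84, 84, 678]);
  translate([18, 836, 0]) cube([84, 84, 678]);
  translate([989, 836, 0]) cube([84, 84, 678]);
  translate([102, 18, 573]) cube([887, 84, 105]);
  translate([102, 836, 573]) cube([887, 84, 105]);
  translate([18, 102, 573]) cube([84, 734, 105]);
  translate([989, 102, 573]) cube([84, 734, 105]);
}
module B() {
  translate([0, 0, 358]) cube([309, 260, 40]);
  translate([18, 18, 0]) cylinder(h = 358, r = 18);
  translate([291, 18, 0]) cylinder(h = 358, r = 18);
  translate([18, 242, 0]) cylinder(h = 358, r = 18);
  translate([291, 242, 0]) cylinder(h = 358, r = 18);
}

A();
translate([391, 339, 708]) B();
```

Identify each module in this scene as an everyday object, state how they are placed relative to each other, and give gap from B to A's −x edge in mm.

A is a table. B is a stool. The stool is on top of the table, centred. The gap from the stool to the table's −x edge is 391 mm.

The stool's min-x is at 391; the table's min-x is 0; gap = 391 mm.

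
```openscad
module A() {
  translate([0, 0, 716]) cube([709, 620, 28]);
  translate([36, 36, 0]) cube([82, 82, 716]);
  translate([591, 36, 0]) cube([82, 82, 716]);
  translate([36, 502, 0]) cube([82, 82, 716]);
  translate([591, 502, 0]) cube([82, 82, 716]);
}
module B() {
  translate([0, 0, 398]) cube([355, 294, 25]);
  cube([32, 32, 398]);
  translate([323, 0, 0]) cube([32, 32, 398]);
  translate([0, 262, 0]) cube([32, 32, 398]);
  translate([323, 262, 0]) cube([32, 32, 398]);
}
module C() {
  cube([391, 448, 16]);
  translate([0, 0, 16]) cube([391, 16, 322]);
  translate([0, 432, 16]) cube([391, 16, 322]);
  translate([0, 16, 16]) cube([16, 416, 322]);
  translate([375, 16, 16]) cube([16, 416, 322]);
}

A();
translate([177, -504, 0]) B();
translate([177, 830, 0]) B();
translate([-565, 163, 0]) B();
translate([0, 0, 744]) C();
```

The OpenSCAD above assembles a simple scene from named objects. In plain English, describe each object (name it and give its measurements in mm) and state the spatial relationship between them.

A is a rectangular dining table. The top is 709×620×28 mm with its upper surface at z = 744 mm. It stands on four 82×82 mm square legs, each inset 36 mm from the nearest pair of top edges, running from the floor to the underside of the top.

B is a simple wooden stool: a rectangular seat 355 mm (x) by 294 mm (y), 25 mm thick, top face at z = 423 mm, on four square legs, each 32×32 mm in cross-section. The legs rest on z = 0, each flush with a corner of the seat.

C is an open storage box with external size 391×448×338 mm and wall thickness 16 mm (the base is also 16 mm thick). The base covers the whole footprint; the four walls stand on the base, with the y-facing walls full-width and the x-facing walls fitting between their inner faces.

Three stools sit around the table at the −y, +y, −x sides. The open box is on top of the table.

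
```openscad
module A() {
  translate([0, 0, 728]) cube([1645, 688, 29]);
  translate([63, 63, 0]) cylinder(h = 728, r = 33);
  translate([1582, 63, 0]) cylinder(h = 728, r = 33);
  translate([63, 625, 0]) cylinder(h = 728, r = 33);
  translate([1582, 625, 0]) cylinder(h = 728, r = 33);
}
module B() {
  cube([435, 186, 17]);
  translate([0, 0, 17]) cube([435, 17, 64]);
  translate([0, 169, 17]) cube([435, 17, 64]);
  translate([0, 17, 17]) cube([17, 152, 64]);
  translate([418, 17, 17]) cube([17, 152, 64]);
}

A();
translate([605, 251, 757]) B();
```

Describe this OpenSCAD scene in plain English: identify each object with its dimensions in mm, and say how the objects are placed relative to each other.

A is a table with a 1645×688 mm rectangular top, 29 mm thick, top surface at z = 757 mm, supported by four round legs of 66 mm diameter, each leg's bounding box inset 30 mm from the nearest pair of top edges, running from the floor.

B is an open storage box with external size 435×186×81 mm and wall thickness 17 mm (the base is also 17 mm thick). The base covers the whole footprint; the four walls stand on the base, with the y-facing walls full-width and the x-facing walls fitting between their inner faces.

The open box is on top of the table, centred.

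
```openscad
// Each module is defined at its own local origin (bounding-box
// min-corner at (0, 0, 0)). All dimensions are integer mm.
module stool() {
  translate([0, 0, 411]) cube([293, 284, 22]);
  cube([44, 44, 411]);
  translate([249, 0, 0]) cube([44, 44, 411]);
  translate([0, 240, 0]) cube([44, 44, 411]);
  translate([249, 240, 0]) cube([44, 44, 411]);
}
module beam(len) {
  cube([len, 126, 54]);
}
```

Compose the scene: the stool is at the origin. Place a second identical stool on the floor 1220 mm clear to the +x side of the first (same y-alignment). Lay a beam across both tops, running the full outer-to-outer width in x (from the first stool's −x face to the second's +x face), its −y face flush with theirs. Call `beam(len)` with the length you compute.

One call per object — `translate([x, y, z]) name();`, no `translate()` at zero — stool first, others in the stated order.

stool();
translate([1513, 0, 0]) stool();
translate([0, 0, 433]) beam(1806);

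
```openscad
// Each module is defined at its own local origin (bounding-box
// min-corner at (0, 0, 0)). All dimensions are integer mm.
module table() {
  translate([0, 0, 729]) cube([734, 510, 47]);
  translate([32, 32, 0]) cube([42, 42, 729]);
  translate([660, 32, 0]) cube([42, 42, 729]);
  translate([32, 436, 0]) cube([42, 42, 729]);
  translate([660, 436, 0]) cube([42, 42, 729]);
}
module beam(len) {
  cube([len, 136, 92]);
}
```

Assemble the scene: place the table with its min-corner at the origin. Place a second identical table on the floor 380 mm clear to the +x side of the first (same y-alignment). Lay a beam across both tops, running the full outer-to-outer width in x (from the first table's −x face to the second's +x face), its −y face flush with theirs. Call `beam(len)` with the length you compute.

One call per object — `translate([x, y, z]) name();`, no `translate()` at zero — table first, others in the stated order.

table();
translate([1114, 0, 0]) table();
translate([0, 0, 776]) beam(1848);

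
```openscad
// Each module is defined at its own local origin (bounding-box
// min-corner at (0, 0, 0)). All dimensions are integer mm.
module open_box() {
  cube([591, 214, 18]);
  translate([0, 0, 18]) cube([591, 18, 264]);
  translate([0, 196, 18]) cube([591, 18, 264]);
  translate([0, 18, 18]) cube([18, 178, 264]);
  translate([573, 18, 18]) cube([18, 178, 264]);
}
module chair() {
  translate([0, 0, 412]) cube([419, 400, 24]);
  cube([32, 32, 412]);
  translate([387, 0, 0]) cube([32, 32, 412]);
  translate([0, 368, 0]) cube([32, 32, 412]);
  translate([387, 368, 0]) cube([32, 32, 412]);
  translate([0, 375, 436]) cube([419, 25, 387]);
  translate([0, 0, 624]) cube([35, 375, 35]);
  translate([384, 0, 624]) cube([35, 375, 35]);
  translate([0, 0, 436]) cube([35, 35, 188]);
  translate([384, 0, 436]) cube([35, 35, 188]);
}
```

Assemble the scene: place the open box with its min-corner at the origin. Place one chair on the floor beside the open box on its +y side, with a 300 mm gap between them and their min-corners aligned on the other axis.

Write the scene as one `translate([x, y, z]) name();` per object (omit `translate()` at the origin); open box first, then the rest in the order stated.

open_box();
translate([0, 514, 0]) chair();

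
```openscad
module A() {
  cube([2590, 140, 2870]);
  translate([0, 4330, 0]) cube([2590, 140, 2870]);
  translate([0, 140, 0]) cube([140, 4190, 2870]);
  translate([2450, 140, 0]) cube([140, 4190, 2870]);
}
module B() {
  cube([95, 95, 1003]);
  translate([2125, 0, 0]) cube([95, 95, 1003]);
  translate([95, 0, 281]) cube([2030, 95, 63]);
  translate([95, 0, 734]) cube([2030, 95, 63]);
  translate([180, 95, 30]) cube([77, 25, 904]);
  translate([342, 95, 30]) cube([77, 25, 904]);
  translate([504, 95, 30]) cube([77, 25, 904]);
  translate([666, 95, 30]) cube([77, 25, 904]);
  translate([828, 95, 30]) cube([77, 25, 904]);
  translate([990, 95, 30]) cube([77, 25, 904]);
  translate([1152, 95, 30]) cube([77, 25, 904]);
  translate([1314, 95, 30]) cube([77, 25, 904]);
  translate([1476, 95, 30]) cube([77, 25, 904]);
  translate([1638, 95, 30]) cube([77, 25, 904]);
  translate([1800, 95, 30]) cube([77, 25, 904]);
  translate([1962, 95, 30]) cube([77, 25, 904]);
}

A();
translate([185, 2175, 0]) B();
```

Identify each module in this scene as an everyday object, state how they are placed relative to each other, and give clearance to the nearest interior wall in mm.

A is a house frame. B is a fence section. The fence section sits inside the house frame, centred. The clearance to the nearest interior wall is 45 mm.

Clearances: x = 45, y = 2035; minimum 45 mm.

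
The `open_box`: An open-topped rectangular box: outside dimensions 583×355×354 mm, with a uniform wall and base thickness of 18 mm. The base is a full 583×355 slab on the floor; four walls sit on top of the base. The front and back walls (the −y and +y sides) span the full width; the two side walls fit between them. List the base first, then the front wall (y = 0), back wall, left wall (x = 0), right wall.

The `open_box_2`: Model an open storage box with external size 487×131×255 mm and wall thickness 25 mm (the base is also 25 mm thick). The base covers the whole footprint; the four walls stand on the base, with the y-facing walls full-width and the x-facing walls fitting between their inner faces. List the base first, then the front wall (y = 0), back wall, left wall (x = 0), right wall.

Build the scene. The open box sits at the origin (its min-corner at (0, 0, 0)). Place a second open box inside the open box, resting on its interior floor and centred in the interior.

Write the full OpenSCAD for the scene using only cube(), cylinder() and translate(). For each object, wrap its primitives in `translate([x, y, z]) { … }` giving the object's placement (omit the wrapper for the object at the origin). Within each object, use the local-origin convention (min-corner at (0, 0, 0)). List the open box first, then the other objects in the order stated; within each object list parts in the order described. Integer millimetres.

cube([583, 355, 18]);
translate([0, 0, 18]) cube([583, 18, 336]);
translate([0, 337, 18]) cube([583, 18, 336]);
translate([0, 18, 18]) cube([18, 319, 336]);
translate([565, 18, 18]) cube([18, 319, 336]);
translate([48, 112, 18]) {
  cube([487, 131, 25]);
  translate([0, 0, 25]) cube([487, 25, 230]);
  translate([0, 106, 25]) cube([487, 25, 230]);
  translate([0, 25, 25]) cube([25, 81, 230]);
  translate([462, 25, 25]) cube([25, 81, 230]);
}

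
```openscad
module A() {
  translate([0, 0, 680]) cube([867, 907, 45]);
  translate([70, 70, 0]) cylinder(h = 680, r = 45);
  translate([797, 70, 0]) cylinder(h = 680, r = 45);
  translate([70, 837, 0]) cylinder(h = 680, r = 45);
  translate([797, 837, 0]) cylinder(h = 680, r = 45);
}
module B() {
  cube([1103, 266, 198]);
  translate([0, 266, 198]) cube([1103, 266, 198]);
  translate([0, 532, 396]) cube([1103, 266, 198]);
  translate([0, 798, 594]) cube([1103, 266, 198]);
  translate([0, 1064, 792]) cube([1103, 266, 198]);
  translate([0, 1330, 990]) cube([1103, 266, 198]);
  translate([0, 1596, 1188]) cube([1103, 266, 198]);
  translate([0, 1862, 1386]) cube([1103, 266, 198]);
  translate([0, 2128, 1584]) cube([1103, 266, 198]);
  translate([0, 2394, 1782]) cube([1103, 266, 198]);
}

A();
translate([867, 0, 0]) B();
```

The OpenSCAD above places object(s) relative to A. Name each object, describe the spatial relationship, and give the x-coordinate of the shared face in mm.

A is a table. B is a staircase. The staircase is against the table's +x side, with their −y faces flush. The x-coordinate of the shared face is 867 mm.

The table's +x face and the staircase's −x face are both at x = 867 mm.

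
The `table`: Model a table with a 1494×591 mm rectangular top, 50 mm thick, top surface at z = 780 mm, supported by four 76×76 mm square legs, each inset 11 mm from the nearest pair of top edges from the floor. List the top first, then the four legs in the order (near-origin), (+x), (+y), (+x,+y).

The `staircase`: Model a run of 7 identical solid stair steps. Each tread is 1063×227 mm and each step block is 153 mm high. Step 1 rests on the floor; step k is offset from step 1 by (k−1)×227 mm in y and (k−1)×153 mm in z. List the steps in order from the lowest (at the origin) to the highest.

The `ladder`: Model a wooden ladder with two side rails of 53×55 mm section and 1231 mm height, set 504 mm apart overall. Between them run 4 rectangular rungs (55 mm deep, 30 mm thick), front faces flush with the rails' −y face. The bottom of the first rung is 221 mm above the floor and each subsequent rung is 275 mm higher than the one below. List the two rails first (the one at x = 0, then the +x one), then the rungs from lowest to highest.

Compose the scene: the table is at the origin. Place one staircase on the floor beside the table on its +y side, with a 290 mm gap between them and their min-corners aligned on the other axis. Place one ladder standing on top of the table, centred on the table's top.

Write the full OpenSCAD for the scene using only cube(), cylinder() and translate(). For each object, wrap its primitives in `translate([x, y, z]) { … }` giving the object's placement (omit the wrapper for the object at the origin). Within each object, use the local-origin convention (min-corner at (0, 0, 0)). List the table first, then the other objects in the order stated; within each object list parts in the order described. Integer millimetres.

translate([0, 0, 730]) cube([1494, 591, 50]);
translate([11, 11, 0]) cube([76, 76, 730]);
translate([1407, 11, 0]) cube([76, 76, 730]);
translate([11, 504, 0]) cube([76, 76, 730]);
translate([1407, 504, 0]) cube([76, 76, 730]);
translate([0, 881, 0]) {
  cube([1063, 227, 153]);
  translate([0, 227, 153]) cube([1063, 227, 153]);
  translate([0, 454, 306]) cube([1063, 227, 153]);
  translate([0, 681, 459]) cube([1063, 227, 153]);
  translate([0, 908, 612]) cube([1063, 227, 153]);
  translate([0, 1135, 765]) cube([1063, 227, 153]);
  translate([0, 1362, 918]) cube([1063, 227, 153]);
}
translate([495, 268, 780]) {
  cube([53, 55, 1231]);
  translate([451, 0, 0]) cube([53, 55, 1231]);
  translate([53, 0, 221]) cube([398, 55, 30]);
  translate([53, 0, 496]) cube([398, 55, 30]);
  translate([53, 0, 771]) cube([398, 55, 30]);
  translate([53, 0, 1046]) cube([398, 55, 30]);
}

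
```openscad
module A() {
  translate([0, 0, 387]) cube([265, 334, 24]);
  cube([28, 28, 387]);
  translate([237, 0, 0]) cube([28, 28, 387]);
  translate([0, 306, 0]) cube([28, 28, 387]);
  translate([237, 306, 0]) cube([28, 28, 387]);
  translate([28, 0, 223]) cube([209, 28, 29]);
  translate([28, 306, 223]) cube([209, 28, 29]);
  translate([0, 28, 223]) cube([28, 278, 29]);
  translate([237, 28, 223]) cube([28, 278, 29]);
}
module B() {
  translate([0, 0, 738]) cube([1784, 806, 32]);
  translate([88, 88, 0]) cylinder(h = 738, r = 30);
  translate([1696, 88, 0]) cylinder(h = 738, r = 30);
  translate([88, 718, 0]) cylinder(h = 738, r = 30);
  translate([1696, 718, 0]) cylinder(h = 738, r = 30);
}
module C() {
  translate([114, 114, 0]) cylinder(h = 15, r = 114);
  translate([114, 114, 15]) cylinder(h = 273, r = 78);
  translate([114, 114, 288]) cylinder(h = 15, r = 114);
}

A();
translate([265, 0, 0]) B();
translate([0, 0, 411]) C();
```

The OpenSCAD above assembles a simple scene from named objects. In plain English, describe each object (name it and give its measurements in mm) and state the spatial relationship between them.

A is a four-legged stool. The seat is a 265×334×24 mm slab whose top surface is at z = 411 mm; four square legs, each 28×28 mm in cross-section, run from the floor (z = 0) to the underside of the seat, each flush with a corner of the seat. Four stretchers, 28 mm wide and 29 mm tall, connect adjacent legs with their undersides at z = 223 mm, each running between the inner faces of the legs it joins and aligned with the legs' outer faces on the other axis.

B is a table with a 1784×806 mm rectangular top, 32 mm thick, top surface at z = 770 mm, supported by four round legs of 60 mm diameter, each leg's bounding box inset 58 mm from the nearest pair of top edges, running from the floor.

C is a spool: two coaxial disc flanges of radius 114 mm and thickness 15 mm, joined by a core cylinder of radius 78 mm and height 273 mm. The lower flange rests on z = 0 and the three cylinders share a vertical axis.

The table is against the stool's +x side, with their −y faces flush. The spool is on top of the stool.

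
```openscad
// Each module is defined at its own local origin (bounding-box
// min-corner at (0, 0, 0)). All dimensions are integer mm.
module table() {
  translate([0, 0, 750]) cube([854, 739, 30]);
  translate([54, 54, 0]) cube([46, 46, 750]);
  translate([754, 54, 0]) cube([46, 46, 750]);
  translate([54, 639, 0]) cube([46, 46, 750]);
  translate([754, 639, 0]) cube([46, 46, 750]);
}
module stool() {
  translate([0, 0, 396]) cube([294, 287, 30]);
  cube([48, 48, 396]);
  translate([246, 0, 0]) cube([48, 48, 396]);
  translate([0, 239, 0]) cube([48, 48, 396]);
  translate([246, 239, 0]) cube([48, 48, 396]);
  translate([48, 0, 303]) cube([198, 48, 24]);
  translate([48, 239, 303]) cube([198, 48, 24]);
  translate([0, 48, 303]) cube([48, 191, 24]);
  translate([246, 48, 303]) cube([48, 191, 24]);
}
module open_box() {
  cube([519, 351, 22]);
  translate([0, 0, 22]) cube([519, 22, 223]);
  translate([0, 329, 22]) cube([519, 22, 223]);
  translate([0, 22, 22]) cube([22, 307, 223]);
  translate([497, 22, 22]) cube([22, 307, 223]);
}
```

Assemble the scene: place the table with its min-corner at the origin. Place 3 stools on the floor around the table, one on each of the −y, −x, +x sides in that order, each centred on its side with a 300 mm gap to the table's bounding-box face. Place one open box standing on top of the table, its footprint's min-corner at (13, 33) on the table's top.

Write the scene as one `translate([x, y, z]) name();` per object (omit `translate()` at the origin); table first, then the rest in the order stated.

table();
translate([280, -587, 0]) stool();
translate([-594, 226, 0]) stool();
translate([1154, 226, 0]) stool();
translate([13, 33, 780]) open_box();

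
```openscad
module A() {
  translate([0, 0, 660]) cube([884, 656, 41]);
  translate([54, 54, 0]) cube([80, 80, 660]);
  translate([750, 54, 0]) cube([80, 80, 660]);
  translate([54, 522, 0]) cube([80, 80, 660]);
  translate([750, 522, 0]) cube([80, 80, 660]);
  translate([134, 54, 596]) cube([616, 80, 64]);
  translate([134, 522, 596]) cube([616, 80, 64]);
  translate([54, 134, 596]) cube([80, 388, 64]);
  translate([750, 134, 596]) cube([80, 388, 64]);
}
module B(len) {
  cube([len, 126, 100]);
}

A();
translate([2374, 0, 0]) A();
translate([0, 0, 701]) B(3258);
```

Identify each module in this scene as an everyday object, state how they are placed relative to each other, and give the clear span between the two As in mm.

A is a table. B is a beam. A beam spans the tops of two tables. The clear span between the two tables is 1490 mm.

Second table starts at x = 2374; first ends at x = 884; clear span = 2374 − 884 = 1490 mm.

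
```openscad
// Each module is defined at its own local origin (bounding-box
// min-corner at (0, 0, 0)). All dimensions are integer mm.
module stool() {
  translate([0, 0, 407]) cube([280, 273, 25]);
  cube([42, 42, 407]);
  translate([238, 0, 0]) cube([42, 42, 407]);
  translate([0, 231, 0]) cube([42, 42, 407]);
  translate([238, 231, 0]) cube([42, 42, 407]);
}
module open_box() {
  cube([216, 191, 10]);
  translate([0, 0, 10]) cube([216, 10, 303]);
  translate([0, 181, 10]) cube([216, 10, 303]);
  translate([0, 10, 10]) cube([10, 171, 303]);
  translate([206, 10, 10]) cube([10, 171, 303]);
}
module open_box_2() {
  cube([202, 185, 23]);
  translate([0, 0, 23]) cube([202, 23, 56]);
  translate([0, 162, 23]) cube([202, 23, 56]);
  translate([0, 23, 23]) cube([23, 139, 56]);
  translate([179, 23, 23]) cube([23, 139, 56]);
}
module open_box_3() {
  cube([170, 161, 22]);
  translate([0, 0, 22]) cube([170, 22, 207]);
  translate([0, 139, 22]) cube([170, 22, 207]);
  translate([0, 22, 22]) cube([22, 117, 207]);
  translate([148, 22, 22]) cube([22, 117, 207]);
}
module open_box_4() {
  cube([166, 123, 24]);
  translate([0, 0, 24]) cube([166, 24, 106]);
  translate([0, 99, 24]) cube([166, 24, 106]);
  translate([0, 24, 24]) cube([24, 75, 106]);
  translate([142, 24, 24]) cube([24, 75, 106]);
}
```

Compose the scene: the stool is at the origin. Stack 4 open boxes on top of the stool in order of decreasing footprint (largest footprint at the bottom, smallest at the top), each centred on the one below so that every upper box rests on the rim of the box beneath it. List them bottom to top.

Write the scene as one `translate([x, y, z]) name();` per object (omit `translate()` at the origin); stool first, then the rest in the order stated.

stool();
translate([32, 41, 432]) open_box();
translate([39, 44, 745]) open_box_2();
translate([55, 56, 824]) open_box_3();
translate([57, 75, 1053]) open_box_4();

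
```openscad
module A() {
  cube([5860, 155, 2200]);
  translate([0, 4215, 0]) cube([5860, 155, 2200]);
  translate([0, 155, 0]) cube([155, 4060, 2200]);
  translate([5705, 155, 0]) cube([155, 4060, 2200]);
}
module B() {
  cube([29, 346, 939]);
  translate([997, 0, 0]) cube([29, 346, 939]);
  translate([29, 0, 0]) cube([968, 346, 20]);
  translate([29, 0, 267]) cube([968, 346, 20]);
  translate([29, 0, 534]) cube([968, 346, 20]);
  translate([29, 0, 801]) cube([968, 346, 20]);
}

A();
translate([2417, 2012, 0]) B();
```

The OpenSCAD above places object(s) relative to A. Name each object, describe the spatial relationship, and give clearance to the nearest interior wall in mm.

A is a house frame. B is a bookshelf. The bookshelf sits inside the house frame, centred. The clearance to the nearest interior wall is 1857 mm.

Clearances: x = 2262, y = 1857; minimum 1857 mm.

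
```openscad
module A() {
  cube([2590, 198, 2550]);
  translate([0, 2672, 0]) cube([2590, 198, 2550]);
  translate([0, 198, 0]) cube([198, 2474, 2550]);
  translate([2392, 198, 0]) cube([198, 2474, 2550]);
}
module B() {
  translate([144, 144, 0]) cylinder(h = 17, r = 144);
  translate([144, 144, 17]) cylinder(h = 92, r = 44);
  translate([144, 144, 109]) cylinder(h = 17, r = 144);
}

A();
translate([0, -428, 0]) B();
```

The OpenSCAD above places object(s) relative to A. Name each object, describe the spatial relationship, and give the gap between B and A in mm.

The spool's nearest face is 140 mm from the house frame's −y face.

A is a house frame. B is a spool. The spool is on the floor beside the house frame on its −y side. The gap between the spool and the house frame is 140 mm.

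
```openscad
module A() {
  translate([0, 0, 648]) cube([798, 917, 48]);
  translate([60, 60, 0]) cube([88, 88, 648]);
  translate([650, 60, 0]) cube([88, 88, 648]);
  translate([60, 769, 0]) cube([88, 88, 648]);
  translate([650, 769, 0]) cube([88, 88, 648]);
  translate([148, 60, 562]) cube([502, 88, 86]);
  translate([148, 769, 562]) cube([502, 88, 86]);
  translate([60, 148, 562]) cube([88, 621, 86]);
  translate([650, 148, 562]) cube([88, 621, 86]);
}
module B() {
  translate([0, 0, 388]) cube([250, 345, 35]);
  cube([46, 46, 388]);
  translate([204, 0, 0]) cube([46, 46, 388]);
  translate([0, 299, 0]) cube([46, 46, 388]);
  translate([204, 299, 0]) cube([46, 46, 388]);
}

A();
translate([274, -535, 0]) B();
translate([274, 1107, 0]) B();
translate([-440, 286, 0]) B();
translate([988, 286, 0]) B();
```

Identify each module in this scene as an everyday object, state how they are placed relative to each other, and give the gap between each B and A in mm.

A is a table. B is a stool. Four stools sit around the table at the −y, +y, −x, +x sides. The gap between each stool and the table is 190 mm.

Each stool's nearest face is 190 mm from the table's bounding box.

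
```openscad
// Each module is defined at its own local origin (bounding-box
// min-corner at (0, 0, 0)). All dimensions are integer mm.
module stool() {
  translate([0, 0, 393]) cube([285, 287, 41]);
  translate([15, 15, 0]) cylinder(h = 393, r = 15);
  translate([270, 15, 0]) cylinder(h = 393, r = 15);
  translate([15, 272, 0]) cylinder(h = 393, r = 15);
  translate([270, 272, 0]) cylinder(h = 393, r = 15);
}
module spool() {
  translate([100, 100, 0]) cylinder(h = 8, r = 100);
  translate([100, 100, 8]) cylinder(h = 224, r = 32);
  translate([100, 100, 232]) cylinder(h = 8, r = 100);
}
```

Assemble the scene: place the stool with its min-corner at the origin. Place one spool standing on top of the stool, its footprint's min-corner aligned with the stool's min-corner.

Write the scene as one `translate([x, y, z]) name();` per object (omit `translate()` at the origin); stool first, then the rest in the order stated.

stool();
translate([0, 0, 434]) spool();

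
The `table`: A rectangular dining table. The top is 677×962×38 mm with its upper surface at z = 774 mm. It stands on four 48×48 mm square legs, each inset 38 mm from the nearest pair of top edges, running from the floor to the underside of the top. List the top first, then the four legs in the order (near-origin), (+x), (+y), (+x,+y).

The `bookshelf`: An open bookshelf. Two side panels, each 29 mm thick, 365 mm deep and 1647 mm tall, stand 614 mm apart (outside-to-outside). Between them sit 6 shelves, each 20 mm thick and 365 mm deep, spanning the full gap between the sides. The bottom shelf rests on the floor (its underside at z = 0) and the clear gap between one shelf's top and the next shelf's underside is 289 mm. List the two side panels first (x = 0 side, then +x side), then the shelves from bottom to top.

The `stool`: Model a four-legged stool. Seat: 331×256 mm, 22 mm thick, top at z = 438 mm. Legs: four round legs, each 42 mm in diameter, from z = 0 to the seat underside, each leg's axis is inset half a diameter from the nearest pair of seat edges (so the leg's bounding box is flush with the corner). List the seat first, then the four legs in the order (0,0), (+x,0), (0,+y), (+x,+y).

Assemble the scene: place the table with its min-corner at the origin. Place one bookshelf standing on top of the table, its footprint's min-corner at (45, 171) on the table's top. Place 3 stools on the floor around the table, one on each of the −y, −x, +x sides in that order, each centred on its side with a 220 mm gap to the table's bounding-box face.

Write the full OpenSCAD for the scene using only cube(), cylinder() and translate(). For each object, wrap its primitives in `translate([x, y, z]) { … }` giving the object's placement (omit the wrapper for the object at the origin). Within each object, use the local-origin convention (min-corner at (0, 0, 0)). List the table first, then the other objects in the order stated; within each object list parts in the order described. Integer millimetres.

translate([0, 0, 736]) cube([677, 962, 38]);
translate([38, 38, 0]) cube([48, 48, 736]);
translate([591, 38, 0]) cube([48, 48, 736]);
translate([38, 876, 0]) cube([48, 48, 736]);
translate([591, 876, 0]) cube([48, 48, 736]);
translate([45, 171, 774]) {
  cube([29, 365, 1647]);
  translate([585, 0, 0]) cube([29, 365, 1647]);
  translate([29, 0, 0]) cube([556, 365, 20]);
  translate([29, 0, 309]) cube([556, 365, 20]);
  translate([29, 0, 618]) cube([556, 365, 20]);
  translate([29, 0, 927]) cube([556, 365, 20]);
  translate([29, 0, 1236]) cube([556, 365, 20]);
  translate([29, 0, 1545]) cube([556, 365, 20]);
}
translate([173, -476, 0]) {
  translate([0, 0, 416]) cube([331, 256, 22]);
  translate([21, 21, 0]) cylinder(h = 416, r = 21);
  translate([310, 21, 0]) cylinder(h = 416, r = 21);
  translate([21, 235, 0]) cylinder(h = 416, r = 21);
  translate([310, 235, 0]) cylinder(h = 416, r = 21);
}
translate([-551, 353, 0]) {
  translate([0, 0, 416]) cube([331, 256, 22]);
  translate([21, 21, 0]) cylinder(h = 416, r = 21);
  translate([310, 21, 0]) cylinder(h = 416, r = 21);
  translate([21, 235, 0]) cylinder(h = 416, r = 21);
  translate([310, 235, 0]) cylinder(h = 416, r = 21);
}
translate([897, 353, 0]) {
  translate([0, 0, 416]) cube([331, 256, 22]);
  translate([21, 21, 0]) cylinder(h = 416, r = 21);
  translate([310, 21, 0]) cylinder(h = 416, r = 21);
  translate([21, 235, 0]) cylinder(h = 416, r = 21);
  translate([310, 235, 0]) cylinder(h = 416, r = 21);
}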